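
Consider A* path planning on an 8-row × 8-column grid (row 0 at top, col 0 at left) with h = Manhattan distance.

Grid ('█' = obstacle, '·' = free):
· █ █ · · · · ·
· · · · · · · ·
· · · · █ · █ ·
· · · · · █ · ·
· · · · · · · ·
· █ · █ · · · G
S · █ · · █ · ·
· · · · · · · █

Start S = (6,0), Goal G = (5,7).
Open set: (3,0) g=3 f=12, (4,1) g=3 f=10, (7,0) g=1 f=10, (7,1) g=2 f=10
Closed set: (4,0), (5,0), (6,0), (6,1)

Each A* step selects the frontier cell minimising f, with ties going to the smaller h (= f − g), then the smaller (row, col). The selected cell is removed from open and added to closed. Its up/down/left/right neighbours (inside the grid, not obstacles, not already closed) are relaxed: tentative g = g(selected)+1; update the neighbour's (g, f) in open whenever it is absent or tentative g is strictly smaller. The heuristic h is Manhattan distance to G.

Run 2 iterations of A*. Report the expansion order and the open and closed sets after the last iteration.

step 1: expand (4,1) (f=10, h=7) → closed; open now [(3,0) g=3 f=12, (3,1) g=4 f=12, (4,2) g=4 f=10, (7,0) g=1 f=10, (7,1) g=2 f=10]
step 2: expand (4,2) (f=10, h=6) → closed; open now [(3,0) g=3 f=12, (3,1) g=4 f=12, (3,2) g=5 f=12, (4,3) g=5 f=10, (5,2) g=5 f=10, (7,0) g=1 f=10, (7,1) g=2 f=10]

order=[(4,1) → (4,2)]; open=[(3,0) g=3 f=12, (3,1) g=4 f=12, (3,2) g=5 f=12, (4,3) g=5 f=10, (5,2) g=5 f=10, (7,0) g=1 f=10, (7,1) g=2 f=10]; closed=[(4,0), (4,1), (4,2), (5,0), (6,0), (6,1)]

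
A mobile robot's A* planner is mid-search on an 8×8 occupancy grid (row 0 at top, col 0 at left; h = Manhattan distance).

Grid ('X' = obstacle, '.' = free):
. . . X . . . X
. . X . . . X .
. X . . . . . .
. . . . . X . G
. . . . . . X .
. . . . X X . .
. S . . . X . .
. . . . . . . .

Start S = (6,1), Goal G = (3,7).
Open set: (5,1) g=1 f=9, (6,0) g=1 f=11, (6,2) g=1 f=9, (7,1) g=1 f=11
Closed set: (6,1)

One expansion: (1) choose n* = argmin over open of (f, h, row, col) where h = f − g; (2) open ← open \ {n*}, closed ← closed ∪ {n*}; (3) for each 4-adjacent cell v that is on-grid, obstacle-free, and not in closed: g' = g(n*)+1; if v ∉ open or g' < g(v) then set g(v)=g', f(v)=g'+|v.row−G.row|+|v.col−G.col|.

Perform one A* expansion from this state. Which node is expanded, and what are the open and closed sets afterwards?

expanded=(5,1); open=[(4,1) g=2 f=9, (5,0) g=2 f=11, (5,2) g=2 f=9, (6,0) g=1 f=11, (6,2) g=1 f=9, (7,1) g=1 f=11]; closed=[(5,1), (6,1)]

step 1: expand (5,1) (f=9, h=8) → closed; open now [(4,1) g=2 f=9, (5,0) g=2 f=11, (5,2) g=2 f=9, (6,0) g=1 f=11, (6,2) g=1 f=9, (7,1) g=1 f=11]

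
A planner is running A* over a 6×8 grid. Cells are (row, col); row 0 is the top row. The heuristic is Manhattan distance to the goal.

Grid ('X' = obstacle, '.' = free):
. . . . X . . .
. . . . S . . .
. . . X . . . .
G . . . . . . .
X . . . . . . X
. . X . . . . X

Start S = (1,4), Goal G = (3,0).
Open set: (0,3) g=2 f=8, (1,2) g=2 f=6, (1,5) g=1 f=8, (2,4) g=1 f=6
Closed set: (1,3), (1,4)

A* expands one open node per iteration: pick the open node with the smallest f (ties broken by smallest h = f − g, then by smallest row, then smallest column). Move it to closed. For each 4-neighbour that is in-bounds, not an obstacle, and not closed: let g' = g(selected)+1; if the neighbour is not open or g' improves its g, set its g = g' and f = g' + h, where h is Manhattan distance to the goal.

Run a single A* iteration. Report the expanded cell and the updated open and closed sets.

step 1: expand (1,2) (f=6, h=4) → closed; open now [(0,2) g=3 f=8, (0,3) g=2 f=8, (1,1) g=3 f=6, (1,5) g=1 f=8, (2,2) g=3 f=6, (2,4) g=1 f=6]

expanded=(1,2); open=[(0,2) g=3 f=8, (0,3) g=2 f=8, (1,1) g=3 f=6, (1,5) g=1 f=8, (2,2) g=3 f=6, (2,4) g=1 f=6]; closed=[(1,2), (1,3), (1,4)]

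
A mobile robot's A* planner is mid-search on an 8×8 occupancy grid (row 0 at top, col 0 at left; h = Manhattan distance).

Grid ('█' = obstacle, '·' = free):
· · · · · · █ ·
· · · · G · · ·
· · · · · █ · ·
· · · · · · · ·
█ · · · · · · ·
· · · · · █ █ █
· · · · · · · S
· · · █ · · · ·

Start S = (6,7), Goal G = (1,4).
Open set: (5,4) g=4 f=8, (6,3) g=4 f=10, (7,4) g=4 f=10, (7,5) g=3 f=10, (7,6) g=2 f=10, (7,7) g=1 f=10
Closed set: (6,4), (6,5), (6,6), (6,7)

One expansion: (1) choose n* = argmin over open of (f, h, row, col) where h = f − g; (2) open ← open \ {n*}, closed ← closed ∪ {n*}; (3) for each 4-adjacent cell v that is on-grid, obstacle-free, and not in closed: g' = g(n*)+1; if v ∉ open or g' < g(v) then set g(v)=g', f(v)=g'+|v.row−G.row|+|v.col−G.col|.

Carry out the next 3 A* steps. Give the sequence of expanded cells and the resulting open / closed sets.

order=[(5,4) → (4,4) → (3,4)]; open=[(2,4) g=7 f=8, (3,3) g=7 f=10, (3,5) g=7 f=10, (4,3) g=6 f=10, (4,5) g=6 f=10, (5,3) g=5 f=10, (6,3) g=4 f=10, (7,4) g=4 f=10, (7,5) g=3 f=10, (7,6) g=2 f=10, (7,7) g=1 f=10]; closed=[(3,4), (4,4), (5,4), (6,4), (6,5), (6,6), (6,7)]

step 1: expand (5,4) (f=8, h=4) → closed; open now [(4,4) g=5 f=8, (5,3) g=5 f=10, (6,3) g=4 f=10, (7,4) g=4 f=10, (7,5) g=3 f=10, (7,6) g=2 f=10, (7,7) g=1 f=10]
step 2: expand (4,4) (f=8, h=3) → closed; open now [(3,4) g=6 f=8, (4,3) g=6 f=10, (4,5) g=6 f=10, (5,3) g=5 f=10, (6,3) g=4 f=10, (7,4) g=4 f=10, (7,5) g=3 f=10, (7,6) g=2 f=10, (7,7) g=1 f=10]
step 3: expand (3,4) (f=8, h=2) → closed; open now [(2,4) g=7 f=8, (3,3) g=7 f=10, (3,5) g=7 f=10, (4,3) g=6 f=10, (4,5) g=6 f=10, (5,3) g=5 f=10, (6,3) g=4 f=10, (7,4) g=4 f=10, (7,5) g=3 f=10, (7,6) g=2 f=10, (7,7) g=1 f=10]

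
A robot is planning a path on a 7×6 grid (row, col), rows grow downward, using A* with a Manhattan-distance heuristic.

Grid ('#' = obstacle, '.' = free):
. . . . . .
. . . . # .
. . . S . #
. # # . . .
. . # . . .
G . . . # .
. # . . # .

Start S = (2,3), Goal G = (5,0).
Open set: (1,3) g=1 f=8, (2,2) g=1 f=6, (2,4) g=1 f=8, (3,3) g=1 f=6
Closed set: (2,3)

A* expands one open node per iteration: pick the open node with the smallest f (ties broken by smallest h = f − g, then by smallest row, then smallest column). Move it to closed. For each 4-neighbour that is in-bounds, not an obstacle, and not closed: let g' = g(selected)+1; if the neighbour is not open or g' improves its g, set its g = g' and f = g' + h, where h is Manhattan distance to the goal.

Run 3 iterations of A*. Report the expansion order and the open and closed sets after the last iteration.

step 1: expand (2,2) (f=6, h=5) → closed; open now [(1,2) g=2 f=8, (1,3) g=1 f=8, (2,1) g=2 f=6, (2,4) g=1 f=8, (3,3) g=1 f=6]
step 2: expand (2,1) (f=6, h=4) → closed; open now [(1,1) g=3 f=8, (1,2) g=2 f=8, (1,3) g=1 f=8, (2,0) g=3 f=6, (2,4) g=1 f=8, (3,3) g=1 f=6]
step 3: expand (2,0) (f=6, h=3) → closed; open now [(1,0) g=4 f=8, (1,1) g=3 f=8, (1,2) g=2 f=8, (1,3) g=1 f=8, (2,4) g=1 f=8, (3,0) g=4 f=6, (3,3) g=1 f=6]

order=[(2,2) → (2,1) → (2,0)]; open=[(1,0) g=4 f=8, (1,1) g=3 f=8, (1,2) g=2 f=8, (1,3) g=1 f=8, (2,4) g=1 f=8, (3,0) g=4 f=6, (3,3) g=1 f=6]; closed=[(2,0), (2,1), (2,2), (2,3)]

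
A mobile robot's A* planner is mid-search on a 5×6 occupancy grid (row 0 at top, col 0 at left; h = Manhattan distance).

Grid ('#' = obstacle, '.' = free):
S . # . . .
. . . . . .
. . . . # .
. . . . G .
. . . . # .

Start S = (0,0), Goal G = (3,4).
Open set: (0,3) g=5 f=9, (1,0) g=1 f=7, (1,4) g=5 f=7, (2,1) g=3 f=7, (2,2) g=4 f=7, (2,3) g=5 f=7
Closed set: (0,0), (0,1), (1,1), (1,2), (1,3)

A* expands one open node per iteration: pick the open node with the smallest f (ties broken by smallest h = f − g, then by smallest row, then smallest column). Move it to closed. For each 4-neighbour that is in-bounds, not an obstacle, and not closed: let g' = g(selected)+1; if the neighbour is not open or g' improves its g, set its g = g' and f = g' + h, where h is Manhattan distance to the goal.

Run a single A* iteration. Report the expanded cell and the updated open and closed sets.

step 1: expand (1,4) (f=7, h=2) → closed; open now [(0,3) g=5 f=9, (0,4) g=6 f=9, (1,0) g=1 f=7, (1,5) g=6 f=9, (2,1) g=3 f=7, (2,2) g=4 f=7, (2,3) g=5 f=7]

expanded=(1,4); open=[(0,3) g=5 f=9, (0,4) g=6 f=9, (1,0) g=1 f=7, (1,5) g=6 f=9, (2,1) g=3 f=7, (2,2) g=4 f=7, (2,3) g=5 f=7]; closed=[(0,0), (0,1), (1,1), (1,2), (1,3), (1,4)]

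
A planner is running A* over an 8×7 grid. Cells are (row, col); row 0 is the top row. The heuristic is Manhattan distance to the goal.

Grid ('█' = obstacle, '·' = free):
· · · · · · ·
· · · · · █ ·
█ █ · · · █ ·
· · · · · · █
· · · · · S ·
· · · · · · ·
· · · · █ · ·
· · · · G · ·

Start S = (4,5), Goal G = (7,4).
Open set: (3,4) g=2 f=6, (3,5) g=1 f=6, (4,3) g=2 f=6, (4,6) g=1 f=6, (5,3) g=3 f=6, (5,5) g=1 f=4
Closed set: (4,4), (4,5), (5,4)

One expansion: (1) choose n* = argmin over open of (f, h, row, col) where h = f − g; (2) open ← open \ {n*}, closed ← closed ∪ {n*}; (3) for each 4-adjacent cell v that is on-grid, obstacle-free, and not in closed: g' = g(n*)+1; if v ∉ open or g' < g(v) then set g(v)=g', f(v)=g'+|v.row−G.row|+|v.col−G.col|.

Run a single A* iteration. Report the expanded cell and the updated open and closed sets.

expanded=(5,5); open=[(3,4) g=2 f=6, (3,5) g=1 f=6, (4,3) g=2 f=6, (4,6) g=1 f=6, (5,3) g=3 f=6, (5,6) g=2 f=6, (6,5) g=2 f=4]; closed=[(4,4), (4,5), (5,4), (5,5)]

step 1: expand (5,5) (f=4, h=3) → closed; open now [(3,4) g=2 f=6, (3,5) g=1 f=6, (4,3) g=2 f=6, (4,6) g=1 f=6, (5,3) g=3 f=6, (5,6) g=2 f=6, (6,5) g=2 f=4]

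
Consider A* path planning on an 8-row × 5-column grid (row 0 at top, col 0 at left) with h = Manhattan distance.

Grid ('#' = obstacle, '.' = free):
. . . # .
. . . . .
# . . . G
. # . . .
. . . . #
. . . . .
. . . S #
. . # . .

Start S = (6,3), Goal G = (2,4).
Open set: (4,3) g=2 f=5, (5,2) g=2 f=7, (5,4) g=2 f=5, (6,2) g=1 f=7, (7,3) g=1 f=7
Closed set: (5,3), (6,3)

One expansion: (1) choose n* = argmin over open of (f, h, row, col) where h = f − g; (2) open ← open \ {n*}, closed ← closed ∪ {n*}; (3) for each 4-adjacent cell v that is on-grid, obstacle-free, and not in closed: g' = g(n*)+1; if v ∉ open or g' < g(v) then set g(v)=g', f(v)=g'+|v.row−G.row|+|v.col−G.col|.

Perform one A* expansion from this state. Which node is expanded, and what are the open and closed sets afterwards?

expanded=(4,3); open=[(3,3) g=3 f=5, (4,2) g=3 f=7, (5,2) g=2 f=7, (5,4) g=2 f=5, (6,2) g=1 f=7, (7,3) g=1 f=7]; closed=[(4,3), (5,3), (6,3)]

step 1: expand (4,3) (f=5, h=3) → closed; open now [(3,3) g=3 f=5, (4,2) g=3 f=7, (5,2) g=2 f=7, (5,4) g=2 f=5, (6,2) g=1 f=7, (7,3) g=1 f=7]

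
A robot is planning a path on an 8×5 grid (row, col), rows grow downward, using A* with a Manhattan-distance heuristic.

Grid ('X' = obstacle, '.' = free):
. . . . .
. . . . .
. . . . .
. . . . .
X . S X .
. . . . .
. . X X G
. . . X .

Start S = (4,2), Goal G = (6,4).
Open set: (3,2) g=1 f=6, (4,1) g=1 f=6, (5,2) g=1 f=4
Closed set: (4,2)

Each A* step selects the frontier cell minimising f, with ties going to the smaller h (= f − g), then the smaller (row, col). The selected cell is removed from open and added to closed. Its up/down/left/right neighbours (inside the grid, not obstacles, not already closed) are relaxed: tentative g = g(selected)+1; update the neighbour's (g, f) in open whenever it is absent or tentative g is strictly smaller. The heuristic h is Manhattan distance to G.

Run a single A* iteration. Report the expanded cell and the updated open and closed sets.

expanded=(5,2); open=[(3,2) g=1 f=6, (4,1) g=1 f=6, (5,1) g=2 f=6, (5,3) g=2 f=4]; closed=[(4,2), (5,2)]

step 1: expand (5,2) (f=4, h=3) → closed; open now [(3,2) g=1 f=6, (4,1) g=1 f=6, (5,1) g=2 f=6, (5,3) g=2 f=4]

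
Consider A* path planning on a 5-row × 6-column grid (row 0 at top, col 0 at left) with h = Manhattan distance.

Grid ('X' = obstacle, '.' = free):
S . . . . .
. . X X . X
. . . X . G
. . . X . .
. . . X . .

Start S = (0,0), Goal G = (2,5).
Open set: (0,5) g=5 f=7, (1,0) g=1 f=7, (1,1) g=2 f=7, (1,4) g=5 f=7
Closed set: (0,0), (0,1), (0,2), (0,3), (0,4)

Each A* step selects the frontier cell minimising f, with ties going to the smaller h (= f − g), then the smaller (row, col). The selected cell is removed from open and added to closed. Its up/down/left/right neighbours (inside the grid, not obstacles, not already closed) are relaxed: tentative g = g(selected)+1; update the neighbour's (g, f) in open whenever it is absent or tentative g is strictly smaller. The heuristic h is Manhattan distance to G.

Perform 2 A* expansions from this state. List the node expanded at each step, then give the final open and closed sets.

order=[(0,5) → (1,4)]; open=[(1,0) g=1 f=7, (1,1) g=2 f=7, (2,4) g=6 f=7]; closed=[(0,0), (0,1), (0,2), (0,3), (0,4), (0,5), (1,4)]

step 1: expand (0,5) (f=7, h=2) → closed; open now [(1,0) g=1 f=7, (1,1) g=2 f=7, (1,4) g=5 f=7]
step 2: expand (1,4) (f=7, h=2) → closed; open now [(1,0) g=1 f=7, (1,1) g=2 f=7, (2,4) g=6 f=7]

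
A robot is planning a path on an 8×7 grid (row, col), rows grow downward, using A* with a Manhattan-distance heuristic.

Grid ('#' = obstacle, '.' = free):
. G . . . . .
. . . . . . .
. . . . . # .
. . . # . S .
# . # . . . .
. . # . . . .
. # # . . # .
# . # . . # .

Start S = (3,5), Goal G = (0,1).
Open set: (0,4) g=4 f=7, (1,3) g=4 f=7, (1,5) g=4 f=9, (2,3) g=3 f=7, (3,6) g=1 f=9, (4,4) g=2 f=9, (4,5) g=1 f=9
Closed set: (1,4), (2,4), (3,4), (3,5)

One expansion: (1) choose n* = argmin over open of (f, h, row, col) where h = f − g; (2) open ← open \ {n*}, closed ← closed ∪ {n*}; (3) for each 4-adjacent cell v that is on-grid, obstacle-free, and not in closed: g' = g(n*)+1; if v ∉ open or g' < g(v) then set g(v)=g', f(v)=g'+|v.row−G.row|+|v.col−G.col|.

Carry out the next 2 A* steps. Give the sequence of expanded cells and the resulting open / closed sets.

step 1: expand (0,4) (f=7, h=3) → closed; open now [(0,3) g=5 f=7, (0,5) g=5 f=9, (1,3) g=4 f=7, (1,5) g=4 f=9, (2,3) g=3 f=7, (3,6) g=1 f=9, (4,4) g=2 f=9, (4,5) g=1 f=9]
step 2: expand (0,3) (f=7, h=2) → closed; open now [(0,2) g=6 f=7, (0,5) g=5 f=9, (1,3) g=4 f=7, (1,5) g=4 f=9, (2,3) g=3 f=7, (3,6) g=1 f=9, (4,4) g=2 f=9, (4,5) g=1 f=9]

order=[(0,4) → (0,3)]; open=[(0,2) g=6 f=7, (0,5) g=5 f=9, (1,3) g=4 f=7, (1,5) g=4 f=9, (2,3) g=3 f=7, (3,6) g=1 f=9, (4,4) g=2 f=9, (4,5) g=1 f=9]; closed=[(0,3), (0,4), (1,4), (2,4), (3,4), (3,5)]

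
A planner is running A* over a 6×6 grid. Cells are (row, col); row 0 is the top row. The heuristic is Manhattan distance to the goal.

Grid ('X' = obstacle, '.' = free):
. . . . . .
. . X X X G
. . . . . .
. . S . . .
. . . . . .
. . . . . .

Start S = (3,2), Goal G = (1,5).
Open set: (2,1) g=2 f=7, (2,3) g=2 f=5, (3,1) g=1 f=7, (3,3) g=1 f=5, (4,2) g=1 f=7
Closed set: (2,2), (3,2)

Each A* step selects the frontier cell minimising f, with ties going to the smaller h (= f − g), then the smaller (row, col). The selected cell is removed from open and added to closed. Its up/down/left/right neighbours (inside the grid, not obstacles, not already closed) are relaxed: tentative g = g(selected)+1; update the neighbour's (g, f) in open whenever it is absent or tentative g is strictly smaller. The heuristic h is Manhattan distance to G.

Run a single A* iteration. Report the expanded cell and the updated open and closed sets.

step 1: expand (2,3) (f=5, h=3) → closed; open now [(2,1) g=2 f=7, (2,4) g=3 f=5, (3,1) g=1 f=7, (3,3) g=1 f=5, (4,2) g=1 f=7]

expanded=(2,3); open=[(2,1) g=2 f=7, (2,4) g=3 f=5, (3,1) g=1 f=7, (3,3) g=1 f=5, (4,2) g=1 f=7]; closed=[(2,2), (2,3), (3,2)]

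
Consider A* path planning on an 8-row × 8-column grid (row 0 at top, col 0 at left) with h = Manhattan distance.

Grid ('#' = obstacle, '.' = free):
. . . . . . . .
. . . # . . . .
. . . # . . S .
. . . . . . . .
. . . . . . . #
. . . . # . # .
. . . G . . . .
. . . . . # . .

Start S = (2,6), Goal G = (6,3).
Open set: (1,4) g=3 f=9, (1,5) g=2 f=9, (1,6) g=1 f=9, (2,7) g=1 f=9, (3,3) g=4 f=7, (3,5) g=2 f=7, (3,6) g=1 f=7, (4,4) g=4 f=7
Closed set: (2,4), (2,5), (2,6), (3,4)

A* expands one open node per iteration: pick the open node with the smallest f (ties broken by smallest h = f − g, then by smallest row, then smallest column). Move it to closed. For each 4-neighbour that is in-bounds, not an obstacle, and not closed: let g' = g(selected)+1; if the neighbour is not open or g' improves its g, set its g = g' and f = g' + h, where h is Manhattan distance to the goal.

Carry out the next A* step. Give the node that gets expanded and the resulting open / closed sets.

step 1: expand (3,3) (f=7, h=3) → closed; open now [(1,4) g=3 f=9, (1,5) g=2 f=9, (1,6) g=1 f=9, (2,7) g=1 f=9, (3,2) g=5 f=9, (3,5) g=2 f=7, (3,6) g=1 f=7, (4,3) g=5 f=7, (4,4) g=4 f=7]

expanded=(3,3); open=[(1,4) g=3 f=9, (1,5) g=2 f=9, (1,6) g=1 f=9, (2,7) g=1 f=9, (3,2) g=5 f=9, (3,5) g=2 f=7, (3,6) g=1 f=7, (4,3) g=5 f=7, (4,4) g=4 f=7]; closed=[(2,4), (2,5), (2,6), (3,3), (3,4)]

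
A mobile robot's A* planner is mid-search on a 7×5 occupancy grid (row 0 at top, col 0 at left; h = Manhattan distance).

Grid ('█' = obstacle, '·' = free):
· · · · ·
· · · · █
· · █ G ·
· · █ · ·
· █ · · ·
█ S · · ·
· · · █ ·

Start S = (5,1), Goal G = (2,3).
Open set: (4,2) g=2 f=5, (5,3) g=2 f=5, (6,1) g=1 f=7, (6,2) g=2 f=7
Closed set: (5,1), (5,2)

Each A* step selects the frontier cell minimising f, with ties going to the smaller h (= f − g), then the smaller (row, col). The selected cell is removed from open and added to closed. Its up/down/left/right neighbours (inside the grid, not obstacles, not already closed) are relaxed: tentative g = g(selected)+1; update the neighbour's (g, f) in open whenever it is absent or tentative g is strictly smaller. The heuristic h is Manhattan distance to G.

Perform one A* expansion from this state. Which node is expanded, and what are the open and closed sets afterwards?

expanded=(4,2); open=[(4,3) g=3 f=5, (5,3) g=2 f=5, (6,1) g=1 f=7, (6,2) g=2 f=7]; closed=[(4,2), (5,1), (5,2)]

step 1: expand (4,2) (f=5, h=3) → closed; open now [(4,3) g=3 f=5, (5,3) g=2 f=5, (6,1) g=1 f=7, (6,2) g=2 f=7]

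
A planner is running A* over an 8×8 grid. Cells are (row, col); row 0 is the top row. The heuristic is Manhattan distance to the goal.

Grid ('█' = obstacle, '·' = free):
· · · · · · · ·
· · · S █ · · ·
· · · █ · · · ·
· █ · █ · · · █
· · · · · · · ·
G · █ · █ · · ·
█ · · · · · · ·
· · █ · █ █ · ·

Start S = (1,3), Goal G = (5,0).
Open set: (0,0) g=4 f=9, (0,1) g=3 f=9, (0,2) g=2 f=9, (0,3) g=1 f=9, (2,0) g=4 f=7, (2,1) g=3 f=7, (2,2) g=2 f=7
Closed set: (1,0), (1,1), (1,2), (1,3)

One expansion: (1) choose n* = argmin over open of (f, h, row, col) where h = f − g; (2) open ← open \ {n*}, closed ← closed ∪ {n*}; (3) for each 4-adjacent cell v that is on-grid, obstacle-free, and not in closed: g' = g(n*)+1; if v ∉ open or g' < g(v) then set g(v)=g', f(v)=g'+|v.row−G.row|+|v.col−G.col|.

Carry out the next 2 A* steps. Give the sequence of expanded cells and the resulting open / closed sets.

step 1: expand (2,0) (f=7, h=3) → closed; open now [(0,0) g=4 f=9, (0,1) g=3 f=9, (0,2) g=2 f=9, (0,3) g=1 f=9, (2,1) g=3 f=7, (2,2) g=2 f=7, (3,0) g=5 f=7]
step 2: expand (3,0) (f=7, h=2) → closed; open now [(0,0) g=4 f=9, (0,1) g=3 f=9, (0,2) g=2 f=9, (0,3) g=1 f=9, (2,1) g=3 f=7, (2,2) g=2 f=7, (4,0) g=6 f=7]

order=[(2,0) → (3,0)]; open=[(0,0) g=4 f=9, (0,1) g=3 f=9, (0,2) g=2 f=9, (0,3) g=1 f=9, (2,1) g=3 f=7, (2,2) g=2 f=7, (4,0) g=6 f=7]; closed=[(1,0), (1,1), (1,2), (1,3), (2,0), (3,0)]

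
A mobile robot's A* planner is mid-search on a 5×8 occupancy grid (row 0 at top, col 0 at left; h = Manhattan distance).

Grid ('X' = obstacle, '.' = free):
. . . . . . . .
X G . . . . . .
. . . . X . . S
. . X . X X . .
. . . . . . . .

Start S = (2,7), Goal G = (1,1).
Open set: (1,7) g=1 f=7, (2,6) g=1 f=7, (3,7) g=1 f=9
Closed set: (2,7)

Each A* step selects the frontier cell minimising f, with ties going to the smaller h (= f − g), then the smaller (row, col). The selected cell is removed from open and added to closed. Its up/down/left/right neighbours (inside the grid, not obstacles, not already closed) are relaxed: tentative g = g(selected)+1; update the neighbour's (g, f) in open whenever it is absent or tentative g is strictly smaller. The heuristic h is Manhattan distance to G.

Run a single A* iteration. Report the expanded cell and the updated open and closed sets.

expanded=(1,7); open=[(0,7) g=2 f=9, (1,6) g=2 f=7, (2,6) g=1 f=7, (3,7) g=1 f=9]; closed=[(1,7), (2,7)]

step 1: expand (1,7) (f=7, h=6) → closed; open now [(0,7) g=2 f=9, (1,6) g=2 f=7, (2,6) g=1 f=7, (3,7) g=1 f=9]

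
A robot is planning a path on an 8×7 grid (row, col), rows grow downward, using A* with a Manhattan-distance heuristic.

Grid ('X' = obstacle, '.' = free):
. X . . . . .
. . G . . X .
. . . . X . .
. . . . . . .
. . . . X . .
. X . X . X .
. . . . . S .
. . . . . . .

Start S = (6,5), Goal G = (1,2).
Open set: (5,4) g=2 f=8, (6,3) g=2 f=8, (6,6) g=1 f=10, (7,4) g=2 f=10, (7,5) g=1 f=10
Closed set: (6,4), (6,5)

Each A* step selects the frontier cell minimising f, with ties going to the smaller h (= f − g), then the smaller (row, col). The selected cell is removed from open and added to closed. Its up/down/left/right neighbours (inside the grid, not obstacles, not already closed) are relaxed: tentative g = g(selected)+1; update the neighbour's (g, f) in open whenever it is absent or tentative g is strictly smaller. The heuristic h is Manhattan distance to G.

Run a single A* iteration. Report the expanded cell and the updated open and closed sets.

expanded=(5,4); open=[(6,3) g=2 f=8, (6,6) g=1 f=10, (7,4) g=2 f=10, (7,5) g=1 f=10]; closed=[(5,4), (6,4), (6,5)]

step 1: expand (5,4) (f=8, h=6) → closed; open now [(6,3) g=2 f=8, (6,6) g=1 f=10, (7,4) g=2 f=10, (7,5) g=1 f=10]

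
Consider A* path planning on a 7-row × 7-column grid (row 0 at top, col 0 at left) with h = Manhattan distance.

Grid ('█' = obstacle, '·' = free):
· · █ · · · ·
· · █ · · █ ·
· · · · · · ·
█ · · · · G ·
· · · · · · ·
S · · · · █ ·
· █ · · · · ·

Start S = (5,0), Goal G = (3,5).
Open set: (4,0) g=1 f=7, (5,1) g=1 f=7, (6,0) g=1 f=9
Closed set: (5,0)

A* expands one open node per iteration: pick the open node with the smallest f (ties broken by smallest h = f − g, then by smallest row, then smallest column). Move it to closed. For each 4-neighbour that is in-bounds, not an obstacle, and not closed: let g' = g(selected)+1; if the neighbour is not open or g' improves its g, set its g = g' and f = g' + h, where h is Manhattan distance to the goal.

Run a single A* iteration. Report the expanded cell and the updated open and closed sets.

expanded=(4,0); open=[(4,1) g=2 f=7, (5,1) g=1 f=7, (6,0) g=1 f=9]; closed=[(4,0), (5,0)]

step 1: expand (4,0) (f=7, h=6) → closed; open now [(4,1) g=2 f=7, (5,1) g=1 f=7, (6,0) g=1 f=9]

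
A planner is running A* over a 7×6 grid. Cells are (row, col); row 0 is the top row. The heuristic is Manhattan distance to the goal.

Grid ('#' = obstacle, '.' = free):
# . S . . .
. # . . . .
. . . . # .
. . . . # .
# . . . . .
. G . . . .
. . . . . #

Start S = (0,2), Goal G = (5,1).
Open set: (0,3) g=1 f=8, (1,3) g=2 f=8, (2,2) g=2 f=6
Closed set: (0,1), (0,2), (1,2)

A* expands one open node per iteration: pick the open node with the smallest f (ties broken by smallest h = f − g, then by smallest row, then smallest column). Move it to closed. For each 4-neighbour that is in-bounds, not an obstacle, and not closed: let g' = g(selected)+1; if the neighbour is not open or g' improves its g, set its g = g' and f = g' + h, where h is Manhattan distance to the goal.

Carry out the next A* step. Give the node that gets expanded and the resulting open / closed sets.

expanded=(2,2); open=[(0,3) g=1 f=8, (1,3) g=2 f=8, (2,1) g=3 f=6, (2,3) g=3 f=8, (3,2) g=3 f=6]; closed=[(0,1), (0,2), (1,2), (2,2)]

step 1: expand (2,2) (f=6, h=4) → closed; open now [(0,3) g=1 f=8, (1,3) g=2 f=8, (2,1) g=3 f=6, (2,3) g=3 f=8, (3,2) g=3 f=6]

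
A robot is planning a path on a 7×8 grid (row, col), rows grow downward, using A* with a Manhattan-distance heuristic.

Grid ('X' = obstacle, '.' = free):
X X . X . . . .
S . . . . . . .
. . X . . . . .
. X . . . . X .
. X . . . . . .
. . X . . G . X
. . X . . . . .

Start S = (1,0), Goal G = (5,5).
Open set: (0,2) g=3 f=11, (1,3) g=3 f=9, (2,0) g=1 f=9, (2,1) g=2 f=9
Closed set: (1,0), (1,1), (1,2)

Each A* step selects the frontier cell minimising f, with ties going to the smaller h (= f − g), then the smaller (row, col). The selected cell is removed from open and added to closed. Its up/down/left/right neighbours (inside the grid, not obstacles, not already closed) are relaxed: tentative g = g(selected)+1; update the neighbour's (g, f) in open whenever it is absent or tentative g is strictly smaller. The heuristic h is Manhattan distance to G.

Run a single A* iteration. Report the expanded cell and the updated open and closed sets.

expanded=(1,3); open=[(0,2) g=3 f=11, (1,4) g=4 f=9, (2,0) g=1 f=9, (2,1) g=2 f=9, (2,3) g=4 f=9]; closed=[(1,0), (1,1), (1,2), (1,3)]

step 1: expand (1,3) (f=9, h=6) → closed; open now [(0,2) g=3 f=11, (1,4) g=4 f=9, (2,0) g=1 f=9, (2,1) g=2 f=9, (2,3) g=4 f=9]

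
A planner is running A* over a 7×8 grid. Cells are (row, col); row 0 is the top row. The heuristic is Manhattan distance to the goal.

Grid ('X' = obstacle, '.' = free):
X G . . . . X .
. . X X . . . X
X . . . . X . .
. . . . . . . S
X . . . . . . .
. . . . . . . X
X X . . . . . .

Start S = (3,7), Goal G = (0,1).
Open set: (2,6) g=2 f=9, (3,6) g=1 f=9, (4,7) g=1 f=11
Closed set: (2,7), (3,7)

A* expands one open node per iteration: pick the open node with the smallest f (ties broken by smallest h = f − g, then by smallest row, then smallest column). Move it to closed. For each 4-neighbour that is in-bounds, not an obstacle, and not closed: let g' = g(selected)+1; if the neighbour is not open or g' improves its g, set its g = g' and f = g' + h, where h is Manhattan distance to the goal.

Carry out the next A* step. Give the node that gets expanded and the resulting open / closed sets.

expanded=(2,6); open=[(1,6) g=3 f=9, (3,6) g=1 f=9, (4,7) g=1 f=11]; closed=[(2,6), (2,7), (3,7)]

step 1: expand (2,6) (f=9, h=7) → closed; open now [(1,6) g=3 f=9, (3,6) g=1 f=9, (4,7) g=1 f=11]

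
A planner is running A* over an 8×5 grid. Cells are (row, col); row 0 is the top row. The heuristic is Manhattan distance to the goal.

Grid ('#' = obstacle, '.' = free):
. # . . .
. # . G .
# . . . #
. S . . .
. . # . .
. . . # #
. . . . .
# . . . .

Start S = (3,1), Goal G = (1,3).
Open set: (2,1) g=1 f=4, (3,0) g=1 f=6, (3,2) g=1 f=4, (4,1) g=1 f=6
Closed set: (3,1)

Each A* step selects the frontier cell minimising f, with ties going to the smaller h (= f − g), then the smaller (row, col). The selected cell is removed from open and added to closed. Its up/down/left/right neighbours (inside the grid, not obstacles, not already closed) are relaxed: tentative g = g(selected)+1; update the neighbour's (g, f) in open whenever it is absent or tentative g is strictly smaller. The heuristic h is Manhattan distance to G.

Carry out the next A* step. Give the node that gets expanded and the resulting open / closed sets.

step 1: expand (2,1) (f=4, h=3) → closed; open now [(2,2) g=2 f=4, (3,0) g=1 f=6, (3,2) g=1 f=4, (4,1) g=1 f=6]

expanded=(2,1); open=[(2,2) g=2 f=4, (3,0) g=1 f=6, (3,2) g=1 f=4, (4,1) g=1 f=6]; closed=[(2,1), (3,1)]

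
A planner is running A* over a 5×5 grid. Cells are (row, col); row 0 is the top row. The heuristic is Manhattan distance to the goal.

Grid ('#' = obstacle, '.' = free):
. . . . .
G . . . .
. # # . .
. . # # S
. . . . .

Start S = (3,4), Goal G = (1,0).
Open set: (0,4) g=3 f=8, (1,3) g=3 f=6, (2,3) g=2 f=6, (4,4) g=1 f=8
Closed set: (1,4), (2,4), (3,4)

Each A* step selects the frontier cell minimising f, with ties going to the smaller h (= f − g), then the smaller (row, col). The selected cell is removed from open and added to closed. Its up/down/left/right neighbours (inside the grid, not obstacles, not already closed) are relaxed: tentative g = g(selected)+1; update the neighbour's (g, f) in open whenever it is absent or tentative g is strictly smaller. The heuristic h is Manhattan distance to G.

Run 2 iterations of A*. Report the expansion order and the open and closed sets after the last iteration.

order=[(1,3) → (1,2)]; open=[(0,2) g=5 f=8, (0,3) g=4 f=8, (0,4) g=3 f=8, (1,1) g=5 f=6, (2,3) g=2 f=6, (4,4) g=1 f=8]; closed=[(1,2), (1,3), (1,4), (2,4), (3,4)]

step 1: expand (1,3) (f=6, h=3) → closed; open now [(0,3) g=4 f=8, (0,4) g=3 f=8, (1,2) g=4 f=6, (2,3) g=2 f=6, (4,4) g=1 f=8]
step 2: expand (1,2) (f=6, h=2) → closed; open now [(0,2) g=5 f=8, (0,3) g=4 f=8, (0,4) g=3 f=8, (1,1) g=5 f=6, (2,3) g=2 f=6, (4,4) g=1 f=8]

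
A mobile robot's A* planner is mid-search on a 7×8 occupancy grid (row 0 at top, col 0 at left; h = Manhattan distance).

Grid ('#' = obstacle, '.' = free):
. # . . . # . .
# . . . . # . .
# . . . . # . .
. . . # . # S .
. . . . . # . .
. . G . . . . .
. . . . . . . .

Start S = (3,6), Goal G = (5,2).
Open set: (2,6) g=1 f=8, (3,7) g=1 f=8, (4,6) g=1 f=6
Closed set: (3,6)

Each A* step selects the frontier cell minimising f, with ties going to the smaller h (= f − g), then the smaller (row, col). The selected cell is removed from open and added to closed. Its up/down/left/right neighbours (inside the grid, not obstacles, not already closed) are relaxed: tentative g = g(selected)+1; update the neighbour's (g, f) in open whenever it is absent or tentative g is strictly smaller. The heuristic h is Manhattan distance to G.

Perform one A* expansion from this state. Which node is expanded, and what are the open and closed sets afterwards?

step 1: expand (4,6) (f=6, h=5) → closed; open now [(2,6) g=1 f=8, (3,7) g=1 f=8, (4,7) g=2 f=8, (5,6) g=2 f=6]

expanded=(4,6); open=[(2,6) g=1 f=8, (3,7) g=1 f=8, (4,7) g=2 f=8, (5,6) g=2 f=6]; closed=[(3,6), (4,6)]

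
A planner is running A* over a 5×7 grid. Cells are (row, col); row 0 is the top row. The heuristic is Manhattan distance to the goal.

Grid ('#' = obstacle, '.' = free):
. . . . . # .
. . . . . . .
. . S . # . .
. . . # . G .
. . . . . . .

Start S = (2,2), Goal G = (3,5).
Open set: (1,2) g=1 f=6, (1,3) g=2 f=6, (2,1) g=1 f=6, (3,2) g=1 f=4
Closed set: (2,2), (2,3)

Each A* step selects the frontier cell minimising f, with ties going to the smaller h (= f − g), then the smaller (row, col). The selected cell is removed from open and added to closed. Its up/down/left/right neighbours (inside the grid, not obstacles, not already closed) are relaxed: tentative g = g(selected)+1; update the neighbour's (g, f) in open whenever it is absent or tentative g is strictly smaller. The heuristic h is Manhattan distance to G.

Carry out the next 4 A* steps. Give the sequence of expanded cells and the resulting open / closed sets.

step 1: expand (3,2) (f=4, h=3) → closed; open now [(1,2) g=1 f=6, (1,3) g=2 f=6, (2,1) g=1 f=6, (3,1) g=2 f=6, (4,2) g=2 f=6]
step 2: expand (1,3) (f=6, h=4) → closed; open now [(0,3) g=3 f=8, (1,2) g=1 f=6, (1,4) g=3 f=6, (2,1) g=1 f=6, (3,1) g=2 f=6, (4,2) g=2 f=6]
step 3: expand (1,4) (f=6, h=3) → closed; open now [(0,3) g=3 f=8, (0,4) g=4 f=8, (1,2) g=1 f=6, (1,5) g=4 f=6, (2,1) g=1 f=6, (3,1) g=2 f=6, (4,2) g=2 f=6]
step 4: expand (1,5) (f=6, h=2) → closed; open now [(0,3) g=3 f=8, (0,4) g=4 f=8, (1,2) g=1 f=6, (1,6) g=5 f=8, (2,1) g=1 f=6, (2,5) g=5 f=6, (3,1) g=2 f=6, (4,2) g=2 f=6]

order=[(3,2) → (1,3) → (1,4) → (1,5)]; open=[(0,3) g=3 f=8, (0,4) g=4 f=8, (1,2) g=1 f=6, (1,6) g=5 f=8, (2,1) g=1 f=6, (2,5) g=5 f=6, (3,1) g=2 f=6, (4,2) g=2 f=6]; closed=[(1,3), (1,4), (1,5), (2,2), (2,3), (3,2)]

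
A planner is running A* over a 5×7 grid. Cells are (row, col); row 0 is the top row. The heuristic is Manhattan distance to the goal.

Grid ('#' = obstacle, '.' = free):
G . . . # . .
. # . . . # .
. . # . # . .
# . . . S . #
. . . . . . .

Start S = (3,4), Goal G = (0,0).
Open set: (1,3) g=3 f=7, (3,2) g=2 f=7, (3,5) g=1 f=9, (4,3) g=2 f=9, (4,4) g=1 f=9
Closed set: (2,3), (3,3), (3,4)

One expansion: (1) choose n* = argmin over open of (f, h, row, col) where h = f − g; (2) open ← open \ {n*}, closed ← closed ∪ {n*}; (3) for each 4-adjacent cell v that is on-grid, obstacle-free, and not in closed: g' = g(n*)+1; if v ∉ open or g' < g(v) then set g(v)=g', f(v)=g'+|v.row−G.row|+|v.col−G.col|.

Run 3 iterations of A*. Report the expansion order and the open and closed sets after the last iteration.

step 1: expand (1,3) (f=7, h=4) → closed; open now [(0,3) g=4 f=7, (1,2) g=4 f=7, (1,4) g=4 f=9, (3,2) g=2 f=7, (3,5) g=1 f=9, (4,3) g=2 f=9, (4,4) g=1 f=9]
step 2: expand (0,3) (f=7, h=3) → closed; open now [(0,2) g=5 f=7, (1,2) g=4 f=7, (1,4) g=4 f=9, (3,2) g=2 f=7, (3,5) g=1 f=9, (4,3) g=2 f=9, (4,4) g=1 f=9]
step 3: expand (0,2) (f=7, h=2) → closed; open now [(0,1) g=6 f=7, (1,2) g=4 f=7, (1,4) g=4 f=9, (3,2) g=2 f=7, (3,5) g=1 f=9, (4,3) g=2 f=9, (4,4) g=1 f=9]

order=[(1,3) → (0,3) → (0,2)]; open=[(0,1) g=6 f=7, (1,2) g=4 f=7, (1,4) g=4 f=9, (3,2) g=2 f=7, (3,5) g=1 f=9, (4,3) g=2 f=9, (4,4) g=1 f=9]; closed=[(0,2), (0,3), (1,3), (2,3), (3,3), (3,4)]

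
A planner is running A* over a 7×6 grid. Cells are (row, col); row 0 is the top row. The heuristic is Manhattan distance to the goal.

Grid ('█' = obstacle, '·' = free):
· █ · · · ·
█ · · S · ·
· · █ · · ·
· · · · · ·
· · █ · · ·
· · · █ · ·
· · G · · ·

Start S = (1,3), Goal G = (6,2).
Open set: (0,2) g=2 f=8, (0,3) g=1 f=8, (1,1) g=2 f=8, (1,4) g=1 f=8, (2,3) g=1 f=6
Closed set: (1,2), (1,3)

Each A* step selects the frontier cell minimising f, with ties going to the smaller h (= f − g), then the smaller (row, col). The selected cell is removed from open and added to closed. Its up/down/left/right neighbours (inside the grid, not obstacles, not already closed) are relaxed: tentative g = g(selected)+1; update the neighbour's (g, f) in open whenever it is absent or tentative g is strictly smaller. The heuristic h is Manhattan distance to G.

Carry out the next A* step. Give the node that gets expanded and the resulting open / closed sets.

expanded=(2,3); open=[(0,2) g=2 f=8, (0,3) g=1 f=8, (1,1) g=2 f=8, (1,4) g=1 f=8, (2,4) g=2 f=8, (3,3) g=2 f=6]; closed=[(1,2), (1,3), (2,3)]

step 1: expand (2,3) (f=6, h=5) → closed; open now [(0,2) g=2 f=8, (0,3) g=1 f=8, (1,1) g=2 f=8, (1,4) g=1 f=8, (2,4) g=2 f=8, (3,3) g=2 f=6]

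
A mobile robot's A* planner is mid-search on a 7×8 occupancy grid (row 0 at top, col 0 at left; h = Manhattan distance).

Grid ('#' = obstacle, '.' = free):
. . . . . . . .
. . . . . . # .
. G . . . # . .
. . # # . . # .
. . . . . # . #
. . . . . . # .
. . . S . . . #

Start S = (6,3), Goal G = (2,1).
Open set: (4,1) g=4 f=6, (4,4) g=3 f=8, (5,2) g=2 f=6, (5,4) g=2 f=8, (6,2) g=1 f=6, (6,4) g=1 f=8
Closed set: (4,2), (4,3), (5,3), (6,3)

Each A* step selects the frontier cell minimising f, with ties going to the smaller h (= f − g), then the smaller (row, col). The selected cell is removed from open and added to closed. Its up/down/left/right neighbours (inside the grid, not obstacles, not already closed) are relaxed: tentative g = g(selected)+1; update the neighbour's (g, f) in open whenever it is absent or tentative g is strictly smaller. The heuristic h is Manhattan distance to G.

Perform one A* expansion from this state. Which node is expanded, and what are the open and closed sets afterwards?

step 1: expand (4,1) (f=6, h=2) → closed; open now [(3,1) g=5 f=6, (4,0) g=5 f=8, (4,4) g=3 f=8, (5,1) g=5 f=8, (5,2) g=2 f=6, (5,4) g=2 f=8, (6,2) g=1 f=6, (6,4) g=1 f=8]

expanded=(4,1); open=[(3,1) g=5 f=6, (4,0) g=5 f=8, (4,4) g=3 f=8, (5,1) g=5 f=8, (5,2) g=2 f=6, (5,4) g=2 f=8, (6,2) g=1 f=6, (6,4) g=1 f=8]; closed=[(4,1), (4,2), (4,3), (5,3), (6,3)]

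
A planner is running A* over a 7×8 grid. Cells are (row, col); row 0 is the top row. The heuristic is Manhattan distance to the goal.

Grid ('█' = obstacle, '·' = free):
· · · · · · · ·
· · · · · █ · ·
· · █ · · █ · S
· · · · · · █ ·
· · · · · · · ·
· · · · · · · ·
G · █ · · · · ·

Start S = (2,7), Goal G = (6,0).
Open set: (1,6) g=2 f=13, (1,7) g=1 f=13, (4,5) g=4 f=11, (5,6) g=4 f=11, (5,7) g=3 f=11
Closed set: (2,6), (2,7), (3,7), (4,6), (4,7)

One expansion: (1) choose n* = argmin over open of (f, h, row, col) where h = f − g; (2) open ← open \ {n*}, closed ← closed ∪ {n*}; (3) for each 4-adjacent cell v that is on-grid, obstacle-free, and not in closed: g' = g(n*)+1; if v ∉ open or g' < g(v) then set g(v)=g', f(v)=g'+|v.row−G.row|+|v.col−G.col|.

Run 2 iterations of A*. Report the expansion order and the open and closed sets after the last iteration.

step 1: expand (4,5) (f=11, h=7) → closed; open now [(1,6) g=2 f=13, (1,7) g=1 f=13, (3,5) g=5 f=13, (4,4) g=5 f=11, (5,5) g=5 f=11, (5,6) g=4 f=11, (5,7) g=3 f=11]
step 2: expand (4,4) (f=11, h=6) → closed; open now [(1,6) g=2 f=13, (1,7) g=1 f=13, (3,4) g=6 f=13, (3,5) g=5 f=13, (4,3) g=6 f=11, (5,4) g=6 f=11, (5,5) g=5 f=11, (5,6) g=4 f=11, (5,7) g=3 f=11]

order=[(4,5) → (4,4)]; open=[(1,6) g=2 f=13, (1,7) g=1 f=13, (3,4) g=6 f=13, (3,5) g=5 f=13, (4,3) g=6 f=11, (5,4) g=6 f=11, (5,5) g=5 f=11, (5,6) g=4 f=11, (5,7) g=3 f=11]; closed=[(2,6), (2,7), (3,7), (4,4), (4,5), (4,6), (4,7)]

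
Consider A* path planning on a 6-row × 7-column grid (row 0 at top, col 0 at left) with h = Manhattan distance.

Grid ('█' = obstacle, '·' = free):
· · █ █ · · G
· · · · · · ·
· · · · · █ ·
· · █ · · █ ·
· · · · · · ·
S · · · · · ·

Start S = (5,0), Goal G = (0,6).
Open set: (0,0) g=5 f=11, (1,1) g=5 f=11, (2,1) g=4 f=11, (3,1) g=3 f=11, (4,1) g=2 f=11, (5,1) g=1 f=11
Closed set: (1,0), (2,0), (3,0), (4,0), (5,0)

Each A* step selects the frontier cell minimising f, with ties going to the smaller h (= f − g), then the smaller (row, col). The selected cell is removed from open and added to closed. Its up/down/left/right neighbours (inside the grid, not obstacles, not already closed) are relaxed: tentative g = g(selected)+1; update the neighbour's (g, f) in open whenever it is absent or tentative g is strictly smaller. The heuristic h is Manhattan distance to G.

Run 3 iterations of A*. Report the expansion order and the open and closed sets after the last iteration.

step 1: expand (0,0) (f=11, h=6) → closed; open now [(0,1) g=6 f=11, (1,1) g=5 f=11, (2,1) g=4 f=11, (3,1) g=3 f=11, (4,1) g=2 f=11, (5,1) g=1 f=11]
step 2: expand (0,1) (f=11, h=5) → closed; open now [(1,1) g=5 f=11, (2,1) g=4 f=11, (3,1) g=3 f=11, (4,1) g=2 f=11, (5,1) g=1 f=11]
step 3: expand (1,1) (f=11, h=6) → closed; open now [(1,2) g=6 f=11, (2,1) g=4 f=11, (3,1) g=3 f=11, (4,1) g=2 f=11, (5,1) g=1 f=11]

order=[(0,0) → (0,1) → (1,1)]; open=[(1,2) g=6 f=11, (2,1) g=4 f=11, (3,1) g=3 f=11, (4,1) g=2 f=11, (5,1) g=1 f=11]; closed=[(0,0), (0,1), (1,0), (1,1), (2,0), (3,0), (4,0), (5,0)]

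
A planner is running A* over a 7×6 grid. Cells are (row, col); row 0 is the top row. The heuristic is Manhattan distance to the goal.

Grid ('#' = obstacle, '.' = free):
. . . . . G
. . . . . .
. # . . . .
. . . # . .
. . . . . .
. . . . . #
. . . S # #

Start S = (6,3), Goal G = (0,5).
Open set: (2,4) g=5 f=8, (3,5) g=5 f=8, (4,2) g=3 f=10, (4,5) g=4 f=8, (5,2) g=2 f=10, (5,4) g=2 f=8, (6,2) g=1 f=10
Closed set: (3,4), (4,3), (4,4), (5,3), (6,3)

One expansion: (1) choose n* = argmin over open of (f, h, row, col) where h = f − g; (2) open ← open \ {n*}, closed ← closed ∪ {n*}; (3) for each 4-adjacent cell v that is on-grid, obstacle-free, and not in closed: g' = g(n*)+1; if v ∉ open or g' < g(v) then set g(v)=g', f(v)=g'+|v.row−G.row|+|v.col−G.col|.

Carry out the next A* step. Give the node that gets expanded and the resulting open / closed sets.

step 1: expand (2,4) (f=8, h=3) → closed; open now [(1,4) g=6 f=8, (2,3) g=6 f=10, (2,5) g=6 f=8, (3,5) g=5 f=8, (4,2) g=3 f=10, (4,5) g=4 f=8, (5,2) g=2 f=10, (5,4) g=2 f=8, (6,2) g=1 f=10]

expanded=(2,4); open=[(1,4) g=6 f=8, (2,3) g=6 f=10, (2,5) g=6 f=8, (3,5) g=5 f=8, (4,2) g=3 f=10, (4,5) g=4 f=8, (5,2) g=2 f=10, (5,4) g=2 f=8, (6,2) g=1 f=10]; closed=[(2,4), (3,4), (4,3), (4,4), (5,3), (6,3)]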